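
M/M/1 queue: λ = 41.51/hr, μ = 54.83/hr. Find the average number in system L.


ρ = λ/μ = 41.51/54.83 = 0.7571
L = ρ/(1−ρ) = 0.7571/(1 − 0.7571) = 0.7571/0.2429 = 3.1164

Final: 3.1164


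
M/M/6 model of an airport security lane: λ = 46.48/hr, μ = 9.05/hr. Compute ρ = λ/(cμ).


ρ = λ/(cμ) = 46.48/(6·9.05) = 46.48/54.30 = 0.8560

Final: 0.8560


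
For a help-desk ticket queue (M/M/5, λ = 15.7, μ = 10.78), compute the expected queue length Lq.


a = λ/μ = 1.4564; ρ = a/5 = 0.2913
P₀ = 0.232757
Lq = P₀·a^c·ρ / (c!·(1−ρ)²) = 0.232757·6.55246·0.2913/(120·0.50228)
= 0.007370

Final: 0.007370


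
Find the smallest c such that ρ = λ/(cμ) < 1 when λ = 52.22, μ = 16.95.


Stability requires cμ > λ ⇔ c > λ/μ.
λ/μ = 52.22/16.95 = 3.0808
Minimum integer c = ⌊3.0808⌋ + 1 = 4
Check: 4·16.95 = 67.80 > 52.22, while 3·16.95 = 50.85 ≤ 52.22

Final: 4 servers


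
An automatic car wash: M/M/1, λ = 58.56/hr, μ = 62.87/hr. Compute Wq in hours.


ρ = 58.56/62.87 = 0.9314
Wq = ρ/(μ−λ) = 0.9314/(62.87 − 58.56) = 0.9314/4.31 = 0.2161 hr

Final: 0.2161 hr


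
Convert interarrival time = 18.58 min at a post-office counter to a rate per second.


λ = 1/(interarrival time) in consistent units.
1 second = 0.0166667 min, so λ = 0.0166667/18.58 = 0.0008970 per second

Final: 0.0008970 /sec


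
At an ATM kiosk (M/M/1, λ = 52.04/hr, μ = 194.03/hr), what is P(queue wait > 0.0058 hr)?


ρ = 52.04/194.03 = 0.2682
P(Wq > t) = ρ·e^{−(μ−λ)t} = 0.2682·e^{−0.8235}
= 0.2682·0.438874 = 0.117709

Final: 0.117709


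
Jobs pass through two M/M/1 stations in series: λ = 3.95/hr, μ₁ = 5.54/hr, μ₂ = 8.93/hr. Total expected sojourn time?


Each node sees arrival rate λ = 3.95/hr (tandem ⇒ throughput preserved).
W₁ = 1/(μ₁−λ) = 1/(5.54−3.95) = 0.62893 hr
W₂ = 1/(μ₂−λ) = 1/(8.93−3.95) = 0.20080 hr
W_total = W₁ + W₂ = 0.62893 + 0.20080 = 0.82973 hr

Final: 0.82973 hr


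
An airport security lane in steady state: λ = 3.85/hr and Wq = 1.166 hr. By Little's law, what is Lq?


Lq = λWq = 3.85·1.166 = 4.4891

Final: 4.4891


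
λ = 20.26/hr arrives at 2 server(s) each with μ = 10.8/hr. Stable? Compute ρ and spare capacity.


Total capacity cμ = 2·10.8 = 21.60/hr
ρ = λ/(cμ) = 20.26/21.60 = 0.9380
Stable ⇔ ρ < 1: YES
Spare capacity = cμ − λ = 21.60 − 20.26 = 1.34/hr

Final: ρ = 0.9380; stable; margin = 1.34/hr


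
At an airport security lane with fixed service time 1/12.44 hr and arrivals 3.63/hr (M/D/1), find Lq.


ρ = 3.63/12.44 = 0.2918
M/D/1: Lq = ρ²/(2(1−ρ)) = 0.08515/(2·0.7082) = 0.06012

Final: 0.06012


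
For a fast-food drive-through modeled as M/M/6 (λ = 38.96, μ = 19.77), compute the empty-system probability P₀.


a = λ/μ = 38.96/19.77 = 1.9707; ρ = a/c = 0.3284
Σ_{k=0}^{5} a^k/k! (terms k=0..5) = 1.00000 + 1.97066 + 1.94176 + 1.27552 + 0.62840 + 0.24767 = 7.06401
Tail: a^6/(6!(1−ρ)) = 58.56979/(720·0.6716) = 0.12113
P₀ = 1/(7.06401 + 0.12113) = 1/7.18514 = 0.139176

Final: 0.139176


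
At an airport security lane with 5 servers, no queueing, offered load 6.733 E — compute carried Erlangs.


B(5,6.733) = 0.408593 (Erlang-B)
Carried load = a(1 − B) = 6.733·(1 − 0.408593) = 6.733·0.591407 = 3.9819 E

Final: 3.9819 Erlangs


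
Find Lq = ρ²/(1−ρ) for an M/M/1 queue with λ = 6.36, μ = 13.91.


ρ = 6.36/13.91 = 0.4572
Lq = ρ²/(1−ρ) = 0.2091/0.5428 = 0.3852

Final: 0.3852


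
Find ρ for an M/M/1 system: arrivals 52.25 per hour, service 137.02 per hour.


ρ = λ/μ = 52.25/137.02 = 0.3813

Final: 0.3813


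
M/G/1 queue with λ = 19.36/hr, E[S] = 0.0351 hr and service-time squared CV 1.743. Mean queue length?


ρ = λ·E[S] = 19.36·0.0351 = 0.6795
Lq = ρ²(1+C_s²)/(2(1−ρ)) = 0.4618·(1+1.743)/(2·0.3205)
= 0.4618·2.7430/0.6409 = 1.97625

Final: 1.97625


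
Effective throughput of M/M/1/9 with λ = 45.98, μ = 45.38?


ρ = 1.0132; P_K = (1−ρ)ρ^9/(1−ρ^10) = 0.106013
λ_eff = λ(1 − P_K) = 45.98·(1 − 0.106013) = 45.98·0.893987 = 41.1055 /hr

Final: 41.1055 /hr


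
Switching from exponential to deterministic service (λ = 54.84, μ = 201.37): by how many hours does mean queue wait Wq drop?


ρ = 54.84/201.37 = 0.2723
Wq(M/M/1) = ρ/(μ−λ) = 0.2723/146.53 = 0.001859 hr
Wq(M/D/1) = ρ/(2(μ−λ)) = 0.0009293 hr
Savings = 0.001859 − 0.0009293 = 0.0009293 hr

Final: 0.0009293 hr


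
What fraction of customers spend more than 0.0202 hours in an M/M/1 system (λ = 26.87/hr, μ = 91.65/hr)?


W ~ Exponential(μ−λ) for M/M/1.
μ − λ = 91.65 − 26.87 = 64.7800
P(W > t) = e^{−(μ−λ)t} = e^{−1.3086} = 0.270210

Final: 0.270210


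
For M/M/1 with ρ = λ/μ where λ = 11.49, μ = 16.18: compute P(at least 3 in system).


ρ = 11.49/16.18 = 0.7101
P(N ≥ n) = ρ^n = 0.7101^3 = 0.358117

Final: 0.358117


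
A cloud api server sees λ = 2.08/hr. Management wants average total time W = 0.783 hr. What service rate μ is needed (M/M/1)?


W = 1/(μ−λ) ⇒ μ − λ = 1/W = 1/0.783 = 1.2771
μ = λ + 1/W = 2.08 + 1.2771 = 3.3571 per hr

Final: 3.3571 /hr


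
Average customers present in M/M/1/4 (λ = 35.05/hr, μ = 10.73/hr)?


ρ = 35.05/10.73 = 3.2665
L = ρ[1 − (K+1)ρ^K + Kρ^(K+1)] / [(1−ρ)(1−ρ^(K+1))]
Numerator: 3.2665·(1 − 5·113.855287 + 4·371.913122) = 3003.180868
Denominator: (-2.2665)·(-370.913122) = 840.690320
L = 3003.180868/840.690320 = 3.5723

Final: 3.5723


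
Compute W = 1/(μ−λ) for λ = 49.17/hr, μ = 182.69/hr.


W = 1/(μ−λ) = 1/(182.69 − 49.17) = 1/133.52 = 0.007490 hr

Final: 0.007490 hr


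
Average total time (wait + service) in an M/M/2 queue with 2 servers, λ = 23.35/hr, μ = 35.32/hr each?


a = 0.6611; ρ = 0.3305; P₀ = 0.503139
Lq = P₀·a^c·ρ/(c!(1−ρ)²) = 0.08109
Wq = Lq/λ = 0.08109/23.35 = 0.003473 hr
W = Wq + 1/μ = 0.003473 + 0.02831 = 0.03179 hr

Final: 0.03179 hr


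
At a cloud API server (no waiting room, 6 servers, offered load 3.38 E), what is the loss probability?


B(c,a) = (a^c/c!) / Σ_{k=0}^{c} a^k/k!
a^6/6! = 2.070941
Σ terms (k=0..6): 1.00000 + 3.38000 + 5.71220 + 6.43575 + 5.43820 + 3.67623 + 2.07094 = 27.713317
B = 2.070941/27.713317 = 0.074727

Final: 0.074727


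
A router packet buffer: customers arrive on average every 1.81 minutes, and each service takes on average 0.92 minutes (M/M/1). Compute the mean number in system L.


λ = 60/1.81 = 33.1492 /hr
μ = 60/0.92 = 65.2174 /hr
ρ = λ/μ = 33.1492/65.2174 = 0.5083
L = ρ/(1−ρ) = 0.5083/0.4917 = 1.0337

Final: 1.0337


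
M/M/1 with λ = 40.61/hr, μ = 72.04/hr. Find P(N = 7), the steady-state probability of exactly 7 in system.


ρ = 40.61/72.04 = 0.5637
P_n = (1−ρ)·ρ^n = (1 − 0.5637)·0.5637^7 = 0.4363·0.018089 = 0.007892

Final: 0.007892


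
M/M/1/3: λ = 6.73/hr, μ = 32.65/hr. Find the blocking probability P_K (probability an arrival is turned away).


ρ = λ/μ = 6.73/32.65 = 0.2061
P_K = (1−ρ)ρ^K/(1−ρ^(K+1)) = (0.7939·0.008758)/(1 − 0.001805)
= 0.006953/0.998195 = 0.006965

Final: 0.006965


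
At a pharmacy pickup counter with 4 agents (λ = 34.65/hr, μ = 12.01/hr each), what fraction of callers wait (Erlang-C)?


a = λ/μ = 2.8851; ρ = a/4 = 0.7213
P₀ = 0.044629 (from M/M/c formula)
C(c,a) = [a^c/(c!(1−ρ))]·P₀ = [69.28527/(24·0.2787)]·0.044629
= 10.35743·0.044629 = 0.462243

Final: 0.462243


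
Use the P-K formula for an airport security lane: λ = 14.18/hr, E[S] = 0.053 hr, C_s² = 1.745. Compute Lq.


ρ = λ·E[S] = 14.18·0.053 = 0.7515
Lq = ρ²(1+C_s²)/(2(1−ρ)) = 0.5648·(1+1.745)/(2·0.2485)
= 0.5648·2.7450/0.4969 = 3.12004

Final: 3.12004


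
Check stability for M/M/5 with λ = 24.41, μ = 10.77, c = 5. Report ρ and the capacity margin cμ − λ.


Total capacity cμ = 5·10.77 = 53.85/hr
ρ = λ/(cμ) = 24.41/53.85 = 0.4533
Stable ⇔ ρ < 1: YES
Spare capacity = cμ − λ = 53.85 − 24.41 = 29.44/hr

Final: ρ = 0.4533; stable; margin = 29.44/hr


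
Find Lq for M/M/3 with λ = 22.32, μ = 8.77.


a = λ/μ = 2.5450; ρ = a/3 = 0.8483
P₀ = 0.040160
Lq = P₀·a^c·ρ / (c!·(1−ρ)²) = 0.040160·16.48480·0.8483/(6·0.02300)
= 4.07001

Final: 4.07001


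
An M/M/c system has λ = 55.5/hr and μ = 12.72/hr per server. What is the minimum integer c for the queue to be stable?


Stability requires cμ > λ ⇔ c > λ/μ.
λ/μ = 55.5/12.72 = 4.3632
Minimum integer c = ⌊4.3632⌋ + 1 = 5
Check: 5·12.72 = 63.60 > 55.5, while 4·12.72 = 50.88 ≤ 55.5

Final: 5 servers


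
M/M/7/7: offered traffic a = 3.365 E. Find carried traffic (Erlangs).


B(7,3.365) = 0.034251 (Erlang-B)
Carried load = a(1 − B) = 3.365·(1 − 0.034251) = 3.365·0.965749 = 3.2497 E

Final: 3.2497 Erlangs


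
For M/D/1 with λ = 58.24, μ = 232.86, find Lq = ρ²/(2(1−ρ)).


ρ = 58.24/232.86 = 0.2501
M/D/1: Lq = ρ²/(2(1−ρ)) = 0.06255/(2·0.7499) = 0.04171

Final: 0.04171


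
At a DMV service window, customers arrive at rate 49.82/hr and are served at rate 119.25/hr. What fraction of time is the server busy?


ρ = λ/μ = 49.82/119.25 = 0.4178

Final: 0.4178


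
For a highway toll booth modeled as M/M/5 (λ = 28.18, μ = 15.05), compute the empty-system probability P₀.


a = λ/μ = 28.18/15.05 = 1.8724; ρ = a/c = 0.3745
Σ_{k=0}^{4} a^k/k! (terms k=0..4) = 1.00000 + 1.87243 + 1.75299 + 1.09411 + 0.51216 = 6.23169
Tail: a^5/(5!(1−ρ)) = 23.01561/(120·0.6255) = 0.30662
P₀ = 1/(6.23169 + 0.30662) = 1/6.53831 = 0.152945

Final: 0.152945


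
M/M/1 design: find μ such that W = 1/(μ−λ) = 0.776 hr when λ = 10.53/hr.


W = 1/(μ−λ) ⇒ μ − λ = 1/W = 1/0.776 = 1.2887
μ = λ + 1/W = 10.53 + 1.2887 = 11.8187 per hr

Final: 11.8187 /hr


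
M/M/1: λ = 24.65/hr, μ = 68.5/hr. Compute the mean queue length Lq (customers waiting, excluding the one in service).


ρ = 24.65/68.5 = 0.3599
Lq = ρ²/(1−ρ) = 0.1295/0.6401 = 0.2023

Final: 0.2023


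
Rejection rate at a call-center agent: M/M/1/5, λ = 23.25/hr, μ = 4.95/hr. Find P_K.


ρ = λ/μ = 23.25/4.95 = 4.6970
P_K = (1−ρ)ρ^K/(1−ρ^(K+1)) = (-3.6970·2286.066142)/(1 − 10737.583392)
= -8451.517251/-10736.583392 = 0.787170

Final: 0.787170


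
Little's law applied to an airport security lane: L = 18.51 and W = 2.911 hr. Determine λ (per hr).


λ = L/W = 18.51/2.911 = 6.3586 /hr

Final: 6.3586 /hr


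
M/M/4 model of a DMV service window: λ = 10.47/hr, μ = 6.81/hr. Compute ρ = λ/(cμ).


ρ = λ/(cμ) = 10.47/(4·6.81) = 10.47/27.24 = 0.3844

Final: 0.3844


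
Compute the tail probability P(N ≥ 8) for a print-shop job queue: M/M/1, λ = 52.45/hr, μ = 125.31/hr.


ρ = 52.45/125.31 = 0.4186
P(N ≥ n) = ρ^n = 0.4186^8 = 0.0009421

Final: 0.0009421


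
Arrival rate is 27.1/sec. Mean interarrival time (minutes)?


Mean interarrival time = 1/λ = 1/27.1 second = 0.03690 second
In minutes: 0.03690 × 0.0166667 = 0.0006150 min

Final: 0.0006150 min


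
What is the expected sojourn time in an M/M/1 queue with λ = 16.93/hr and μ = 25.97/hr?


W = 1/(μ−λ) = 1/(25.97 − 16.93) = 1/9.04 = 0.1106 hr

Final: 0.1106 hr


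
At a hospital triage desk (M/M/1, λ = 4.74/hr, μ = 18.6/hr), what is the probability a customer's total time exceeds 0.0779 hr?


W ~ Exponential(μ−λ) for M/M/1.
μ − λ = 18.6 − 4.74 = 13.8600
P(W > t) = e^{−(μ−λ)t} = e^{−1.0797} = 0.339699

Final: 0.339699


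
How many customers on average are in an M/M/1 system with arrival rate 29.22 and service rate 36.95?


ρ = λ/μ = 29.22/36.95 = 0.7908
L = ρ/(1−ρ) = 0.7908/(1 − 0.7908) = 0.7908/0.2092 = 3.7801

Final: 3.7801


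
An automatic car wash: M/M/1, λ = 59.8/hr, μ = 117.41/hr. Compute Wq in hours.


ρ = 59.8/117.41 = 0.5093
Wq = ρ/(μ−λ) = 0.5093/(117.41 − 59.8) = 0.5093/57.61 = 0.008841 hr

Final: 0.008841 hr


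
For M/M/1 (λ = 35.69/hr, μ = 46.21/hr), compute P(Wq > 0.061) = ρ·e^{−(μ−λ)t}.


ρ = 35.69/46.21 = 0.7723
P(Wq > t) = ρ·e^{−(μ−λ)t} = 0.7723·e^{−0.6417}
= 0.7723·0.526386 = 0.406551

Final: 0.406551


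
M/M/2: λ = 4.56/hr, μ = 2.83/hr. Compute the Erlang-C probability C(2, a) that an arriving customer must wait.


a = λ/μ = 1.6113; ρ = a/2 = 0.8057
P₀ = 0.107632 (from M/M/c formula)
C(c,a) = [a^c/(c!(1−ρ))]·P₀ = [2.59631/(2·0.1943)]·0.107632
= 6.67960·0.107632 = 0.718940

Final: 0.718940


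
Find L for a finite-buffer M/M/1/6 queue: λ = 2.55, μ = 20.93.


ρ = 2.55/20.93 = 0.1218
L = ρ[1 − (K+1)ρ^K + Kρ^(K+1)] / [(1−ρ)(1−ρ^(K+1))]
Numerator: 0.1218·(1 − 7·0.000003271 + 6·0.0000003985) = 0.121832
Denominator: (0.8782)·(1.000000) = 0.878165
L = 0.121832/0.878165 = 0.1387

Final: 0.1387


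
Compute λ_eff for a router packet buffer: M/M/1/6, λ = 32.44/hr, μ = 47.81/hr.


ρ = 0.6785; P_K = (1−ρ)ρ^6/(1−ρ^7) = 0.033595
λ_eff = λ(1 − P_K) = 32.44·(1 − 0.033595) = 32.44·0.966405 = 31.3502 /hr

Final: 31.3502 /hr


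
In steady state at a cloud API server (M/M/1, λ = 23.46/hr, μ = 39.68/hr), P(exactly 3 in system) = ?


ρ = 23.46/39.68 = 0.5912
P_n = (1−ρ)·ρ^n = (1 − 0.5912)·0.5912^3 = 0.4088·0.206666 = 0.084479

Final: 0.084479


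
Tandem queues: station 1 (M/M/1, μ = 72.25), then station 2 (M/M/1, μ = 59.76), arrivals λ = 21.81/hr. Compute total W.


Each node sees arrival rate λ = 21.81/hr (tandem ⇒ throughput preserved).
W₁ = 1/(μ₁−λ) = 1/(72.25−21.81) = 0.01983 hr
W₂ = 1/(μ₂−λ) = 1/(59.76−21.81) = 0.02635 hr
W_total = W₁ + W₂ = 0.01983 + 0.02635 = 0.04618 hr

Final: 0.04618 hr


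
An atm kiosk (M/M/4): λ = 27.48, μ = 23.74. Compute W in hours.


a = 1.1575; ρ = 0.2894; P₀ = 0.313356
Lq = P₀·a^c·ρ/(c!(1−ρ)²) = 0.01343
Wq = Lq/λ = 0.01343/27.48 = 0.0004888 hr
W = Wq + 1/μ = 0.0004888 + 0.04212 = 0.04261 hr

Final: 0.04261 hr


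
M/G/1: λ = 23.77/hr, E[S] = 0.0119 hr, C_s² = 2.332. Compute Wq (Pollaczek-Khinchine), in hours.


ρ = λ·E[S] = 23.77·0.0119 = 0.2829
E[S²] = E[S]²(1+C_s²) = 0.0119²·(1+2.332) = 0.0004718
Wq = λ·E[S²]/(2(1−ρ)) = 23.77·0.0004718/(2·0.7171) = 0.007820 hr

Final: 0.007820 hr


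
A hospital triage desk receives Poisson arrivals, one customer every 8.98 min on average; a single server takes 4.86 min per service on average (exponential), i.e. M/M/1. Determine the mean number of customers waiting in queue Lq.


λ = 60/8.98 = 6.6815 /hr
μ = 60/4.86 = 12.3457 /hr
ρ = λ/μ = 6.6815/12.3457 = 0.5412
Lq = ρ²/(1−ρ) = 0.2929/0.4588 = 0.6384

Final: 0.6384


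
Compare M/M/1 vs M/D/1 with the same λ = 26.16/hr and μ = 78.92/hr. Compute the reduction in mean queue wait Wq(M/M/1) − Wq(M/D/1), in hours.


ρ = 26.16/78.92 = 0.3315
Wq(M/M/1) = ρ/(μ−λ) = 0.3315/52.76 = 0.006283 hr
Wq(M/D/1) = ρ/(2(μ−λ)) = 0.003141 hr
Savings = 0.006283 − 0.003141 = 0.003141 hr

Final: 0.003141 hr


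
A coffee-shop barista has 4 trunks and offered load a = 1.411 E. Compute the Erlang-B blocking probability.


B(c,a) = (a^c/c!) / Σ_{k=0}^{c} a^k/k!
a^4/4! = 0.165157
Σ terms (k=0..4): 1.00000 + 1.41100 + 0.99546 + 0.46820 + 0.16516 = 4.039816
B = 0.165157/4.039816 = 0.040882

Final: 0.040882


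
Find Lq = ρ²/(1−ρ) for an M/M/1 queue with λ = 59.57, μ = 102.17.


ρ = 59.57/102.17 = 0.5830
Lq = ρ²/(1−ρ) = 0.3399/0.4170 = 0.8153

Final: 0.8153


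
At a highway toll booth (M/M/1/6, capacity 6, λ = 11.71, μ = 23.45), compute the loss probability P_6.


ρ = λ/μ = 11.71/23.45 = 0.4994
P_K = (1−ρ)ρ^K/(1−ρ^(K+1)) = (0.5006·0.015505)/(1 − 0.007743)
= 0.007763/0.992257 = 0.007823

Final: 0.007823


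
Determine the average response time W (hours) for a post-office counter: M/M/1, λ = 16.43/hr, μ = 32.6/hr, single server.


W = 1/(μ−λ) = 1/(32.6 − 16.43) = 1/16.17 = 0.06184 hr

Final: 0.06184 hr


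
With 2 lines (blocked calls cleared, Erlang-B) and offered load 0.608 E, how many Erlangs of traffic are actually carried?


B(2,0.608) = 0.103095 (Erlang-B)
Carried load = a(1 − B) = 0.608·(1 − 0.103095) = 0.608·0.896905 = 0.5453 E

Final: 0.5453 Erlangs


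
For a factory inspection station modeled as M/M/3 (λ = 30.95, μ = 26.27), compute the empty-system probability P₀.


a = λ/μ = 30.95/26.27 = 1.1781; ρ = a/c = 0.3927
Σ_{k=0}^{2} a^k/k! (terms k=0..2) = 1.00000 + 1.17815 + 0.69402 = 2.87217
Tail: a^3/(3!(1−ρ)) = 1.63532/(6·0.6073) = 0.44881
P₀ = 1/(2.87217 + 0.44881) = 1/3.32098 = 0.301116

Final: 0.301116


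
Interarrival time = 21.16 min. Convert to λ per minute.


λ = 1/(interarrival time) in consistent units.
1 minute = 1 min, so λ = 1/21.16 = 0.04726 per minute

Final: 0.04726 /min


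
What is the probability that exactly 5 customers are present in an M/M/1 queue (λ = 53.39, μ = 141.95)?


ρ = 53.39/141.95 = 0.3761
P_n = (1−ρ)·ρ^n = (1 − 0.3761)·0.3761^5 = 0.6239·0.007527 = 0.004696

Final: 0.004696


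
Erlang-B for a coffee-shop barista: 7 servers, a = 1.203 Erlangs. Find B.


B(c,a) = (a^c/c!) / Σ_{k=0}^{c} a^k/k!
a^7/7! = 0.0007235
Σ terms (k=0..7): 1.00000 + 1.20300 + 0.72360 + 0.29017 + 0.08727 + 0.02100 + 0.004210 + 0.0007235 = 3.329967
B = 0.0007235/3.329967 = 0.0002173

Final: 0.0002173


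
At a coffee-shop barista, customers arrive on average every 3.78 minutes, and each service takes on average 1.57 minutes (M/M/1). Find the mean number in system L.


λ = 60/3.78 = 15.8730 /hr
μ = 60/1.57 = 38.2166 /hr
ρ = λ/μ = 15.8730/38.2166 = 0.4153
L = ρ/(1−ρ) = 0.4153/0.5847 = 0.7104

Final: 0.7104


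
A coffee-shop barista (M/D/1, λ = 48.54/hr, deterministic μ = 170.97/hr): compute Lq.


ρ = 48.54/170.97 = 0.2839
M/D/1: Lq = ρ²/(2(1−ρ)) = 0.08060/(2·0.7161) = 0.05628

Final: 0.05628


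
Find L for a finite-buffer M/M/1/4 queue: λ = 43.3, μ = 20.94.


ρ = 43.3/20.94 = 2.0678
L = ρ[1 − (K+1)ρ^K + Kρ^(K+1)] / [(1−ρ)(1−ρ^(K+1))]
Numerator: 2.0678·(1 − 5·18.282891 + 4·37.805597) = 125.739416
Denominator: (-1.0678)·(-36.805597) = 39.301487
L = 125.739416/39.301487 = 3.1994

Final: 3.1994


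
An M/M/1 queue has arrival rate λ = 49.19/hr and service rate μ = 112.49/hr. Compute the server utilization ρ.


ρ = λ/μ = 49.19/112.49 = 0.4373

Final: 0.4373


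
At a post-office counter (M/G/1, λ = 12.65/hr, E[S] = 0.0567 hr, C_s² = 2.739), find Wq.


ρ = λ·E[S] = 12.65·0.0567 = 0.7173
E[S²] = E[S]²(1+C_s²) = 0.0567²·(1+2.739) = 0.012020
Wq = λ·E[S²]/(2(1−ρ)) = 12.65·0.012020/(2·0.2827) = 0.26890 hr

Final: 0.26890 hr


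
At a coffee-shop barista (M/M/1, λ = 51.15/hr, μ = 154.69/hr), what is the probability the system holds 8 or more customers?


ρ = 51.15/154.69 = 0.3307
P(N ≥ n) = ρ^n = 0.3307^8 = 0.0001429

Final: 0.0001429


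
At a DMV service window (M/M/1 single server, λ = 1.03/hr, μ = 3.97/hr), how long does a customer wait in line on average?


ρ = 1.03/3.97 = 0.2594
Wq = ρ/(μ−λ) = 0.2594/(3.97 − 1.03) = 0.2594/2.94 = 0.08825 hr

Final: 0.08825 hr


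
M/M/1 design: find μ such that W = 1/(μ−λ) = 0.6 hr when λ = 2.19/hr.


W = 1/(μ−λ) ⇒ μ − λ = 1/W = 1/0.6 = 1.6667
μ = λ + 1/W = 2.19 + 1.6667 = 3.8567 per hr

Final: 3.8567 /hr


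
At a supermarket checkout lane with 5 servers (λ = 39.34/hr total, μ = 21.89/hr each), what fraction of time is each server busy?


ρ = λ/(cμ) = 39.34/(5·21.89) = 39.34/109.45 = 0.3594

Final: 0.3594


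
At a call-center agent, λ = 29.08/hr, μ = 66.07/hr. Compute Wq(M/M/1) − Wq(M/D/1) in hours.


ρ = 29.08/66.07 = 0.4401
Wq(M/M/1) = ρ/(μ−λ) = 0.4401/36.99 = 0.01190 hr
Wq(M/D/1) = ρ/(2(μ−λ)) = 0.005949 hr
Savings = 0.01190 − 0.005949 = 0.005949 hr

Final: 0.005949 hr


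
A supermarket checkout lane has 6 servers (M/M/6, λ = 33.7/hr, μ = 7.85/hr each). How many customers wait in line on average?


a = λ/μ = 4.2930; ρ = a/6 = 0.7155
P₀ = 0.011826
Lq = P₀·a^c·ρ / (c!·(1−ρ)²) = 0.011826·6259.81451·0.7155/(720·0.08094)
= 0.90890

Final: 0.90890


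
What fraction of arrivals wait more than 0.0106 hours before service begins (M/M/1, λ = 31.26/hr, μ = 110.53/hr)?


ρ = 31.26/110.53 = 0.2828
P(Wq > t) = ρ·e^{−(μ−λ)t} = 0.2828·e^{−0.8403}
= 0.2828·0.431597 = 0.122064

Final: 0.122064


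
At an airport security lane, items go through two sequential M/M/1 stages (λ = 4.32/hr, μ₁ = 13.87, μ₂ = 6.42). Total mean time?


Each node sees arrival rate λ = 4.32/hr (tandem ⇒ throughput preserved).
W₁ = 1/(μ₁−λ) = 1/(13.87−4.32) = 0.10471 hr
W₂ = 1/(μ₂−λ) = 1/(6.42−4.32) = 0.47619 hr
W_total = W₁ + W₂ = 0.10471 + 0.47619 = 0.58090 hr

Final: 0.58090 hr


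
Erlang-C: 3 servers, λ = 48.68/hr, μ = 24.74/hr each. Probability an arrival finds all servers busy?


a = λ/μ = 1.9677; ρ = a/3 = 0.6559
P₀ = 0.116370 (from M/M/c formula)
C(c,a) = [a^c/(c!(1−ρ))]·P₀ = [7.61820/(6·0.3441)]·0.116370
= 3.68979·0.116370 = 0.429380

Final: 0.429380


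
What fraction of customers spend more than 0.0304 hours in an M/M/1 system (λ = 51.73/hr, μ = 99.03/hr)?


W ~ Exponential(μ−λ) for M/M/1.
μ − λ = 99.03 − 51.73 = 47.3000
P(W > t) = e^{−(μ−λ)t} = e^{−1.4379} = 0.237421

Final: 0.237421


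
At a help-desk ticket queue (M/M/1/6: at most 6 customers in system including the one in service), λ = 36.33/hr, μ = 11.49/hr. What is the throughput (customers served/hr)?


ρ = 3.1619; P_K = (1−ρ)ρ^6/(1−ρ^7) = 0.683949
λ_eff = λ(1 − P_K) = 36.33·(1 − 0.683949) = 36.33·0.316051 = 11.4821 /hr

Final: 11.4821 /hr


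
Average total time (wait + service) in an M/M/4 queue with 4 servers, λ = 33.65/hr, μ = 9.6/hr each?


a = 3.5052; ρ = 0.8763; P₀ = 0.014561
Lq = P₀·a^c·ρ/(c!(1−ρ)²) = 5.24534
Wq = Lq/λ = 5.24534/33.65 = 0.15588 hr
W = Wq + 1/μ = 0.15588 + 0.10417 = 0.26005 hr

Final: 0.26005 hr


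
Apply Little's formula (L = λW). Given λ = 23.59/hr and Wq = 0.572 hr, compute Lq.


Lq = λWq = 23.59·0.572 = 13.4935

Final: 13.4935


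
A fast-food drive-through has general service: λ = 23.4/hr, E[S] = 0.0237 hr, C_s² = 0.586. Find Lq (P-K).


ρ = λ·E[S] = 23.4·0.0237 = 0.5546
Lq = ρ²(1+C_s²)/(2(1−ρ)) = 0.3076·(1+0.586)/(2·0.4454)
= 0.3076·1.5860/0.8908 = 0.54756

Final: 0.54756


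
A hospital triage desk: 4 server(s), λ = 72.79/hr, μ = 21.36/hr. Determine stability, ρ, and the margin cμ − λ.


Total capacity cμ = 4·21.36 = 85.44/hr
ρ = λ/(cμ) = 72.79/85.44 = 0.8519
Stable ⇔ ρ < 1: YES
Spare capacity = cμ − λ = 85.44 − 72.79 = 12.65/hr

Final: ρ = 0.8519; stable; margin = 12.65/hr


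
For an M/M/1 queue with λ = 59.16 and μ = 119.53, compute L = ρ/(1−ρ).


ρ = λ/μ = 59.16/119.53 = 0.4949
L = ρ/(1−ρ) = 0.4949/(1 − 0.4949) = 0.4949/0.5051 = 0.9800

Final: 0.9800


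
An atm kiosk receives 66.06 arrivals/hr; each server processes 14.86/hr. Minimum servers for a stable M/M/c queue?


Stability requires cμ > λ ⇔ c > λ/μ.
λ/μ = 66.06/14.86 = 4.4455
Minimum integer c = ⌊4.4455⌋ + 1 = 5
Check: 5·14.86 = 74.30 > 66.06, while 4·14.86 = 59.44 ≤ 66.06

Final: 5 servers


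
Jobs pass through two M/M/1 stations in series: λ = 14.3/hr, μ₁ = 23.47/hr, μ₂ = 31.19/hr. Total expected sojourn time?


Each node sees arrival rate λ = 14.3/hr (tandem ⇒ throughput preserved).
W₁ = 1/(μ₁−λ) = 1/(23.47−14.3) = 0.10905 hr
W₂ = 1/(μ₂−λ) = 1/(31.19−14.3) = 0.05921 hr
W_total = W₁ + W₂ = 0.10905 + 0.05921 = 0.16826 hr

Final: 0.16826 hr


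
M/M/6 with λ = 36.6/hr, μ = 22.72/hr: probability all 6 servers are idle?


a = λ/μ = 36.6/22.72 = 1.6109; ρ = a/c = 0.2685
Σ_{k=0}^{5} a^k/k! (terms k=0..5) = 1.00000 + 1.61092 + 1.29752 + 0.69673 + 0.28059 + 0.09040 = 4.97617
Tail: a^6/(6!(1−ρ)) = 17.47578/(720·0.7315) = 0.03318
P₀ = 1/(4.97617 + 0.03318) = 1/5.00935 = 0.199627

Final: 0.199627


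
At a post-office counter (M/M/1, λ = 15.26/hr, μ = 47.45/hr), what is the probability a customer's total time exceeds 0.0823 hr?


W ~ Exponential(μ−λ) for M/M/1.
μ − λ = 47.45 − 15.26 = 32.1900
P(W > t) = e^{−(μ−λ)t} = e^{−2.6492} = 0.070705

Final: 0.070705


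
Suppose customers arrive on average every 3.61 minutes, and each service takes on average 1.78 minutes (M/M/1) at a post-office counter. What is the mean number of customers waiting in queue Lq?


λ = 60/3.61 = 16.6205 /hr
μ = 60/1.78 = 33.7079 /hr
ρ = λ/μ = 16.6205/33.7079 = 0.4931
Lq = ρ²/(1−ρ) = 0.2431/0.5069 = 0.4796

Final: 0.4796


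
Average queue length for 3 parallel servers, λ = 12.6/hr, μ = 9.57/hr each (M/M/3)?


a = λ/μ = 1.3166; ρ = a/3 = 0.4389
P₀ = 0.258984
Lq = P₀·a^c·ρ / (c!·(1−ρ)²) = 0.258984·2.28232·0.4389/(6·0.31487)
= 0.13731

Final: 0.13731


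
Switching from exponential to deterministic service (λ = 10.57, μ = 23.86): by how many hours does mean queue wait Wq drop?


ρ = 10.57/23.86 = 0.4430
Wq(M/M/1) = ρ/(μ−λ) = 0.4430/13.29 = 0.03333 hr
Wq(M/D/1) = ρ/(2(μ−λ)) = 0.01667 hr
Savings = 0.03333 − 0.01667 = 0.01667 hr

Final: 0.01667 hr


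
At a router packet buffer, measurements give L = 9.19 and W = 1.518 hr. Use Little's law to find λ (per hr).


λ = L/W = 9.19/1.518 = 6.0540 /hr

Final: 6.0540 /hr


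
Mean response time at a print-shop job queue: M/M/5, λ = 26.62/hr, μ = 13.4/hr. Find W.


a = 1.9866; ρ = 0.3973; P₀ = 0.136181
Lq = P₀·a^c·ρ/(c!(1−ρ)²) = 0.03841
Wq = Lq/λ = 0.03841/26.62 = 0.001443 hr
W = Wq + 1/μ = 0.001443 + 0.07463 = 0.07607 hr

Final: 0.07607 hr


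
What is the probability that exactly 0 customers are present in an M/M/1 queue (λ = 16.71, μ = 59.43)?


ρ = 16.71/59.43 = 0.2812
P_n = (1−ρ)·ρ^n = (1 − 0.2812)·0.2812^0 = 0.7188·1.000000 = 0.718829

Final: 0.718829


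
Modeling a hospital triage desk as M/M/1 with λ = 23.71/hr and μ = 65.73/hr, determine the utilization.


ρ = λ/μ = 23.71/65.73 = 0.3607

Final: 0.3607


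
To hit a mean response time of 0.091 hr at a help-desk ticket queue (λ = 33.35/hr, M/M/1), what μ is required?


W = 1/(μ−λ) ⇒ μ − λ = 1/W = 1/0.091 = 10.9890
μ = λ + 1/W = 33.35 + 10.9890 = 44.3390 per hr

Final: 44.3390 /hr


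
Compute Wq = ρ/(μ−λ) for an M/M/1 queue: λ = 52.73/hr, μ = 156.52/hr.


ρ = 52.73/156.52 = 0.3369
Wq = ρ/(μ−λ) = 0.3369/(156.52 − 52.73) = 0.3369/103.79 = 0.003246 hr

Final: 0.003246 hr


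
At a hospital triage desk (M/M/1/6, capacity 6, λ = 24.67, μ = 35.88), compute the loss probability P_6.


ρ = λ/μ = 24.67/35.88 = 0.6876
P_K = (1−ρ)ρ^K/(1−ρ^(K+1)) = (0.3124·0.105657)/(1 − 0.072647)
= 0.033011/0.927353 = 0.035597

Final: 0.035597


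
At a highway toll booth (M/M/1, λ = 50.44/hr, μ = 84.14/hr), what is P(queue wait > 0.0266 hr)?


ρ = 50.44/84.14 = 0.5995
P(Wq > t) = ρ·e^{−(μ−λ)t} = 0.5995·e^{−0.8964}
= 0.5995·0.408028 = 0.244603

Final: 0.244603


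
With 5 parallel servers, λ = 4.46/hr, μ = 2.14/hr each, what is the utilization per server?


ρ = λ/(cμ) = 4.46/(5·2.14) = 4.46/10.70 = 0.4168

Final: 0.4168


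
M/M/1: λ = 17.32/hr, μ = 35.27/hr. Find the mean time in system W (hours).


W = 1/(μ−λ) = 1/(35.27 − 17.32) = 1/17.95 = 0.05571 hr

Final: 0.05571 hr


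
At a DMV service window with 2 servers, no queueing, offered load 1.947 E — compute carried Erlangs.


B(2,1.947) = 0.391418 (Erlang-B)
Carried load = a(1 − B) = 1.947·(1 − 0.391418) = 1.947·0.608582 = 1.1849 E

Final: 1.1849 Erlangs


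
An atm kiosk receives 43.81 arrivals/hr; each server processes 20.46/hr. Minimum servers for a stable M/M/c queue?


Stability requires cμ > λ ⇔ c > λ/μ.
λ/μ = 43.81/20.46 = 2.1413
Minimum integer c = ⌊2.1413⌋ + 1 = 3
Check: 3·20.46 = 61.38 > 43.81, while 2·20.46 = 40.92 ≤ 43.81

Final: 3 servers


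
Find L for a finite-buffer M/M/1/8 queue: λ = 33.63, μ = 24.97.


ρ = 33.63/24.97 = 1.3468
L = ρ[1 − (K+1)ρ^K + Kρ^(K+1)] / [(1−ρ)(1−ρ^(K+1))]
Numerator: 1.3468·(1 − 9·10.825965 + 8·14.580584) = 27.220492
Denominator: (-0.3468)·(-13.580584) = 4.709966
L = 27.220492/4.709966 = 5.7793

Final: 5.7793


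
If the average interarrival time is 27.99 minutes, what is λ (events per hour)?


λ = 1/(interarrival time) in consistent units.
1 hour = 60 min, so λ = 60/27.99 = 2.1436 per hour

Final: 2.1436 /hr


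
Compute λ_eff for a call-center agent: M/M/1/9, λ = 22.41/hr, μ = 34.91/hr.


ρ = 0.6419; P_K = (1−ρ)ρ^9/(1−ρ^10) = 0.006708
λ_eff = λ(1 − P_K) = 22.41·(1 − 0.006708) = 22.41·0.993292 = 22.2597 /hr

Final: 22.2597 /hr


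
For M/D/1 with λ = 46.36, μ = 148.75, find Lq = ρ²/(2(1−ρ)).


ρ = 46.36/148.75 = 0.3117
M/D/1: Lq = ρ²/(2(1−ρ)) = 0.09713/(2·0.6883) = 0.07056

Final: 0.07056


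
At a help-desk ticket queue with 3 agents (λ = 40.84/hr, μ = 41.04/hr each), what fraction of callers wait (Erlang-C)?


a = λ/μ = 0.9951; ρ = a/3 = 0.3317
P₀ = 0.365493 (from M/M/c formula)
C(c,a) = [a^c/(c!(1−ρ))]·P₀ = [0.98545/(6·0.6683)]·0.365493
= 0.24576·0.365493 = 0.089825

Final: 0.089825


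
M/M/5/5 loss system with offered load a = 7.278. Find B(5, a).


B(c,a) = (a^c/c!) / Σ_{k=0}^{c} a^k/k!
a^5/5! = 170.168437
Σ terms (k=0..5): 1.00000 + 7.27800 + 26.48464 + 64.25174 + 116.90604 + 170.16844 = 386.088864
B = 170.168437/386.088864 = 0.440749

Final: 0.440749


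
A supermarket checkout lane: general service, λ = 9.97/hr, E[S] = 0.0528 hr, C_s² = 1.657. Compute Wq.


ρ = λ·E[S] = 9.97·0.0528 = 0.5264
E[S²] = E[S]²(1+C_s²) = 0.0528²·(1+1.657) = 0.007407
Wq = λ·E[S²]/(2(1−ρ)) = 9.97·0.007407/(2·0.4736) = 0.07797 hr

Final: 0.07797 hr


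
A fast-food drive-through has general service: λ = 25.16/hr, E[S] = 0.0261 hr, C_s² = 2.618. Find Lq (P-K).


ρ = λ·E[S] = 25.16·0.0261 = 0.6567
Lq = ρ²(1+C_s²)/(2(1−ρ)) = 0.4312·(1+2.618)/(2·0.3433)
= 0.4312·3.6180/0.6866 = 2.27215

Final: 2.27215


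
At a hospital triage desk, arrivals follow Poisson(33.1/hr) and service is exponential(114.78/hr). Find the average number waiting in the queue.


ρ = 33.1/114.78 = 0.2884
Lq = ρ²/(1−ρ) = 0.08316/0.7116 = 0.1169

Final: 0.1169


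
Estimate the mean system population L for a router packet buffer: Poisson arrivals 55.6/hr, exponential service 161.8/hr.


ρ = λ/μ = 55.6/161.8 = 0.3436
L = ρ/(1−ρ) = 0.3436/(1 − 0.3436) = 0.3436/0.6564 = 0.5235

Final: 0.5235


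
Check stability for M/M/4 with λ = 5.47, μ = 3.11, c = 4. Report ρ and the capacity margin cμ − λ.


Total capacity cμ = 4·3.11 = 12.44/hr
ρ = λ/(cμ) = 5.47/12.44 = 0.4397
Stable ⇔ ρ < 1: YES
Spare capacity = cμ − λ = 12.44 − 5.47 = 6.97/hr

Final: ρ = 0.4397; stable; margin = 6.97/hr


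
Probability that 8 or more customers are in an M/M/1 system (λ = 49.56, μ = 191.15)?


ρ = 49.56/191.15 = 0.2593
P(N ≥ n) = ρ^n = 0.2593^8 = 0.00002042

Final: 0.00002042


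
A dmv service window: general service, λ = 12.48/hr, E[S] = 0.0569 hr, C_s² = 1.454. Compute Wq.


ρ = λ·E[S] = 12.48·0.0569 = 0.7101
E[S²] = E[S]²(1+C_s²) = 0.0569²·(1+1.454) = 0.007945
Wq = λ·E[S²]/(2(1−ρ)) = 12.48·0.007945/(2·0.2899) = 0.17102 hr

Final: 0.17102 hr


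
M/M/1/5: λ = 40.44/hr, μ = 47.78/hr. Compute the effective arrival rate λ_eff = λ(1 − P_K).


ρ = 0.8464; P_K = (1−ρ)ρ^5/(1−ρ^6) = 0.105509
λ_eff = λ(1 − P_K) = 40.44·(1 − 0.105509) = 40.44·0.894491 = 36.1732 /hr

Final: 36.1732 /hr


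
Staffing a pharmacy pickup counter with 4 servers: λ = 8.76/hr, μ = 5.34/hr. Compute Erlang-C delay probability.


a = λ/μ = 1.6404; ρ = a/4 = 0.4101
P₀ = 0.191085 (from M/M/c formula)
C(c,a) = [a^c/(c!(1−ρ))]·P₀ = [7.24188/(24·0.5899)]·0.191085
= 0.51153·0.191085 = 0.097746

Final: 0.097746


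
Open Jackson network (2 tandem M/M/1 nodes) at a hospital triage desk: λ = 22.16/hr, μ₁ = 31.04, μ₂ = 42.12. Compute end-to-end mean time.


Each node sees arrival rate λ = 22.16/hr (tandem ⇒ throughput preserved).
W₁ = 1/(μ₁−λ) = 1/(31.04−22.16) = 0.11261 hr
W₂ = 1/(μ₂−λ) = 1/(42.12−22.16) = 0.05010 hr
W_total = W₁ + W₂ = 0.11261 + 0.05010 = 0.16271 hr

Final: 0.16271 hr


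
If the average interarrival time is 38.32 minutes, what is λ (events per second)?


λ = 1/(interarrival time) in consistent units.
1 second = 0.0166667 min, so λ = 0.0166667/38.32 = 0.0004349 per second

Final: 0.0004349 /sec


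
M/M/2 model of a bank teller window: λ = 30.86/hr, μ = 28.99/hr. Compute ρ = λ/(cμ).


ρ = λ/(cμ) = 30.86/(2·28.99) = 30.86/57.98 = 0.5323

Final: 0.5323


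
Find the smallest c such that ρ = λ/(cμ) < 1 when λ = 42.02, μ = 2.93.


Stability requires cμ > λ ⇔ c > λ/μ.
λ/μ = 42.02/2.93 = 14.3413
Minimum integer c = ⌊14.3413⌋ + 1 = 15
Check: 15·2.93 = 43.95 > 42.02, while 14·2.93 = 41.02 ≤ 42.02

Final: 15 servers


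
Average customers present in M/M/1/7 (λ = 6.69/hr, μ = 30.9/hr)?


ρ = 6.69/30.9 = 0.2165
L = ρ[1 − (K+1)ρ^K + Kρ^(K+1)] / [(1−ρ)(1−ρ^(K+1))]
Numerator: 0.2165·(1 − 8·0.00002230 + 7·0.000004828) = 0.216474
Denominator: (0.7835)·(0.999995) = 0.783491
L = 0.216474/0.783491 = 0.2763

Final: 0.2763


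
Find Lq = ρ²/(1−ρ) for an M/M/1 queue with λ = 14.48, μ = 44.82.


ρ = 14.48/44.82 = 0.3231
Lq = ρ²/(1−ρ) = 0.1044/0.6769 = 0.1542

Final: 0.1542


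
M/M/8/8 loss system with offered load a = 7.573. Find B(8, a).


B(c,a) = (a^c/c!) / Σ_{k=0}^{c} a^k/k!
a^8/8! = 268.301519
Σ terms (k=0..8): 1.00000 + 7.57300 + 28.67516 + 72.38567 + 137.04418 + 207.56711 + 261.98429 + 283.42957 + 268.30152 = 1267.960502
B = 268.301519/1267.960502 = 0.211601

Final: 0.211601


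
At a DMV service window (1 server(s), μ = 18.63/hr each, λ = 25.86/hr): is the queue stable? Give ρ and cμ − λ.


Total capacity cμ = 1·18.63 = 18.63/hr
ρ = λ/(cμ) = 25.86/18.63 = 1.3881
Stable ⇔ ρ < 1: NO
Spare capacity = cμ − λ = 18.63 − 25.86 = -7.23/hr

Final: ρ = 1.3881; unstable; margin = -7.23/hr


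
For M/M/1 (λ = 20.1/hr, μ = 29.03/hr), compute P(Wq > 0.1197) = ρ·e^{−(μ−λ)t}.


ρ = 20.1/29.03 = 0.6924
P(Wq > t) = ρ·e^{−(μ−λ)t} = 0.6924·e^{−1.0689}
= 0.6924·0.343379 = 0.237751

Final: 0.237751


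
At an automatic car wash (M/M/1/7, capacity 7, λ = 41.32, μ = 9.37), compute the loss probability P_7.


ρ = λ/μ = 41.32/9.37 = 4.4098
P_K = (1−ρ)ρ^K/(1−ρ^(K+1)) = (-3.4098·32429.858499)/(1 − 143009.792227)
= -110579.933728/-143008.792227 = 0.773239

Final: 0.773239


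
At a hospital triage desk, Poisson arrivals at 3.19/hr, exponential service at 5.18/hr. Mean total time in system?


W = 1/(μ−λ) = 1/(5.18 − 3.19) = 1/1.99 = 0.5025 hr

Final: 0.5025 hr


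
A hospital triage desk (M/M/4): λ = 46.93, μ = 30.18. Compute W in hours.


a = 1.5550; ρ = 0.3888; P₀ = 0.208801
Lq = P₀·a^c·ρ/(c!(1−ρ)²) = 0.05293
Wq = Lq/λ = 0.05293/46.93 = 0.001128 hr
W = Wq + 1/μ = 0.001128 + 0.03313 = 0.03426 hr

Final: 0.03426 hr


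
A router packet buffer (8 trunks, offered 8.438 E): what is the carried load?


B(8,8.438) = 0.259535 (Erlang-B)
Carried load = a(1 − B) = 8.438·(1 − 0.259535) = 8.438·0.740465 = 6.2480 E

Final: 6.2480 Erlangs


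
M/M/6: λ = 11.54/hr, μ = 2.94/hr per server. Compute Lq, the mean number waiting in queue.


a = λ/μ = 3.9252; ρ = a/6 = 0.6542
P₀ = 0.018165
Lq = P₀·a^c·ρ / (c!·(1−ρ)²) = 0.018165·3657.21818·0.6542/(720·0.11958)
= 0.50477

Final: 0.50477


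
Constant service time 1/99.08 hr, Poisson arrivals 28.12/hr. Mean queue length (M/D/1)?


ρ = 28.12/99.08 = 0.2838
M/D/1: Lq = ρ²/(2(1−ρ)) = 0.08055/(2·0.7162) = 0.05623

Final: 0.05623


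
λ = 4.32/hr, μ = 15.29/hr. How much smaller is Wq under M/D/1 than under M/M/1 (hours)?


ρ = 4.32/15.29 = 0.2825
Wq(M/M/1) = ρ/(μ−λ) = 0.2825/10.97 = 0.02576 hr
Wq(M/D/1) = ρ/(2(μ−λ)) = 0.01288 hr
Savings = 0.02576 − 0.01288 = 0.01288 hr

Final: 0.01288 hr


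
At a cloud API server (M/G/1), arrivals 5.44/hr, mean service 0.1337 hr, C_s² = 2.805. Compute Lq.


ρ = λ·E[S] = 5.44·0.1337 = 0.7273
Lq = ρ²(1+C_s²)/(2(1−ρ)) = 0.5290·(1+2.805)/(2·0.2727)
= 0.5290·3.8050/0.5453 = 3.69101

Final: 3.69101


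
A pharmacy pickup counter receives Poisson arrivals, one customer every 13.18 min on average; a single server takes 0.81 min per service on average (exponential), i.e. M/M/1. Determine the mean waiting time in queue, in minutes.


λ = 60/13.18 = 4.5524 /hr
μ = 60/0.81 = 74.0741 /hr
ρ = λ/μ = 4.5524/74.0741 = 0.06146
Wq = ρ/(μ−λ) = 0.06146/(74.0741−4.5524) = 0.0008840 hr
In minutes: 0.0008840·60 = 0.05304 min

Final: 0.05304 min


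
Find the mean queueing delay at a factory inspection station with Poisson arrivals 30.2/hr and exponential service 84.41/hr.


ρ = 30.2/84.41 = 0.3578
Wq = ρ/(μ−λ) = 0.3578/(84.41 − 30.2) = 0.3578/54.21 = 0.006600 hr

Final: 0.006600 hr


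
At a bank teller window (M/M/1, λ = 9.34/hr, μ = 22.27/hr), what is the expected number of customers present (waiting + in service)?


ρ = λ/μ = 9.34/22.27 = 0.4194
L = ρ/(1−ρ) = 0.4194/(1 − 0.4194) = 0.4194/0.5806 = 0.7224

Final: 0.7224


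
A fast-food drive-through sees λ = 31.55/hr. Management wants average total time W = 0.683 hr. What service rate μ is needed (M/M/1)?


W = 1/(μ−λ) ⇒ μ − λ = 1/W = 1/0.683 = 1.4641
μ = λ + 1/W = 31.55 + 1.4641 = 33.0141 per hr

Final: 33.0141 /hr


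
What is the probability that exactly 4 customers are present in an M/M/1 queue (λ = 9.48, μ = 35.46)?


ρ = 9.48/35.46 = 0.2673
P_n = (1−ρ)·ρ^n = (1 − 0.2673)·0.2673^4 = 0.7327·0.005108 = 0.003743

Final: 0.003743


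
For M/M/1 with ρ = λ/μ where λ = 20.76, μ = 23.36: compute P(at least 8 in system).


ρ = 20.76/23.36 = 0.8887
P(N ≥ n) = ρ^n = 0.8887^8 = 0.389077

Final: 0.389077


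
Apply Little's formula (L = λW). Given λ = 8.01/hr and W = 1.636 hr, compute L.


L = λW = 8.01·1.636 = 13.1044

Final: 13.1044


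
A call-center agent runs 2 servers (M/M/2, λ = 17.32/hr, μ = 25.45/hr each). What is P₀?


a = λ/μ = 17.32/25.45 = 0.6806; ρ = a/c = 0.3403
Σ_{k=0}^{1} a^k/k! (terms k=0..1) = 1.00000 + 0.68055 = 1.68055
Tail: a^2/(2!(1−ρ)) = 0.46315/(2·0.6597) = 0.35102
P₀ = 1/(1.68055 + 0.35102) = 1/2.03157 = 0.492231

Final: 0.492231


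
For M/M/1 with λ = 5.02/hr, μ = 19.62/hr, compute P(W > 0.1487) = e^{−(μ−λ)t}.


W ~ Exponential(μ−λ) for M/M/1.
μ − λ = 19.62 − 5.02 = 14.6000
P(W > t) = e^{−(μ−λ)t} = e^{−2.1710} = 0.114061

Final: 0.114061


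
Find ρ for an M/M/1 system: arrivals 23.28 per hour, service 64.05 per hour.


ρ = λ/μ = 23.28/64.05 = 0.3635

Final: 0.3635


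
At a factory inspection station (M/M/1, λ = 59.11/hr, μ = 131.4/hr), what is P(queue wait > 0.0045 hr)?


ρ = 59.11/131.4 = 0.4498
P(Wq > t) = ρ·e^{−(μ−λ)t} = 0.4498·e^{−0.3253}
= 0.4498·0.722307 = 0.324928

Final: 0.324928


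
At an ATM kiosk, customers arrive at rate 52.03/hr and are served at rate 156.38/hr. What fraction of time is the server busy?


ρ = λ/μ = 52.03/156.38 = 0.3327

Final: 0.3327


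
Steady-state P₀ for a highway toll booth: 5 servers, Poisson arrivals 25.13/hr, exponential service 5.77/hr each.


a = λ/μ = 25.13/5.77 = 4.3553; ρ = a/c = 0.8711
Σ_{k=0}^{4} a^k/k! (terms k=0..4) = 1.00000 + 4.35529 + 9.48426 + 13.76889 + 14.99186 = 43.60029
Tail: a^5/(5!(1−ρ)) = 1567.05189/(120·0.1289) = 101.27564
P₀ = 1/(43.60029 + 101.27564) = 1/144.87593 = 0.006902

Final: 0.006902
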